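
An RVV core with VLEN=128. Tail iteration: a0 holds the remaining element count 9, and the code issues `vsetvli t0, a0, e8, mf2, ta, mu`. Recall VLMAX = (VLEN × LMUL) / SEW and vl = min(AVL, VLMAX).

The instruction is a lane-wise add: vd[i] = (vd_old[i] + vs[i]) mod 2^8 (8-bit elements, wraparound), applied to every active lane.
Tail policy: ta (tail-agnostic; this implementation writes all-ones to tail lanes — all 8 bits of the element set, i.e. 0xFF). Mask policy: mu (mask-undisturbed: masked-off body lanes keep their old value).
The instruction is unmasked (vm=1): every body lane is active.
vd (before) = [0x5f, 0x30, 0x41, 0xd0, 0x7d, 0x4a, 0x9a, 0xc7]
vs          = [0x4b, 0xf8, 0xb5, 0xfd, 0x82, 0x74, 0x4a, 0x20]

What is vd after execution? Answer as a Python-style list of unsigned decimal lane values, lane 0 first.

vd = [170, 40, 246, 205, 255, 190, 228, 231]

lanes per group: 128·1/2/8 = 8
vl = min(AVL, VLMAX) = min(9, 8) = 8
  i=0: add(0x5f,0x4b) → 170
  i=1: add(0x30,0xf8) → 40
  i=2: add(0x41,0xb5) → 246
  i=3: add(0xd0,0xfd) → 205
  i=4: add(0x7d,0x82) → 255
  i=5: add(0x4a,0x74) → 190
  i=6: add(0x9a,0x4a) → 228
  i=7: add(0xc7,0x20) → 231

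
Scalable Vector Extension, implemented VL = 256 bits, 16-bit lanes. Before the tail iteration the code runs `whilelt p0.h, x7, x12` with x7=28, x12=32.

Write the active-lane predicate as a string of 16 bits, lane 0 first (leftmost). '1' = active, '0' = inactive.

256-bit reg / 16-bit elem → 16 lanes
whilelt: lane j active iff 28+j < 32 → j < 4 → 4 active
bits (lane 0 leftmost): 1111000000000000

predicate = 1111000000000000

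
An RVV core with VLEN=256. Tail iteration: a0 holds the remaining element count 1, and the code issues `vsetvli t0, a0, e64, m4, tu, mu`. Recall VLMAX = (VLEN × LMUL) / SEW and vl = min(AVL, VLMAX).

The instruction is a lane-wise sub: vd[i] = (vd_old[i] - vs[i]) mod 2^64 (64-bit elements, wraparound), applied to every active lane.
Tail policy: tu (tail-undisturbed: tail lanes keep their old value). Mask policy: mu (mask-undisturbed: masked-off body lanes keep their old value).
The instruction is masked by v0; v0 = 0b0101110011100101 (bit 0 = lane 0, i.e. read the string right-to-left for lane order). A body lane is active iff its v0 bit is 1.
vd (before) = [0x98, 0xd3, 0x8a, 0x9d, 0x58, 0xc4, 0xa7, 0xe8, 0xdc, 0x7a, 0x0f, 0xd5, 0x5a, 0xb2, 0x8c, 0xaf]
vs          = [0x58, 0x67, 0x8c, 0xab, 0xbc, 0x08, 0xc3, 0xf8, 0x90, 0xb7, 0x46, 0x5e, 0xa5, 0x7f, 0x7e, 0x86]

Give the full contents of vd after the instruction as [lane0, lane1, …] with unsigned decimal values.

VLMAX = (256 × 4) / 64 = 16 lanes
AVL=1 ≤ VLMAX=16, so vl = 1
lane  0: sub(0x98,0x58) ⇒ 0x40
lane  1: tail/keep ⇒ 0xd3
lane  2: tail/keep ⇒ 0x8a
lane  3: tail/keep ⇒ 0x9d
lane  4: tail/keep ⇒ 0x58
lane  5: tail/keep ⇒ 0xc4
lane  6: tail/keep ⇒ 0xa7
lane  7: tail/keep ⇒ 0xe8
lane  8: tail/keep ⇒ 0xdc
lane  9: tail/keep ⇒ 0x7a
lane 10: tail/keep ⇒ 0x0f
lane 11: tail/keep ⇒ 0xd5
lane 12: tail/keep ⇒ 0x5a
lane 13: tail/keep ⇒ 0xb2
lane 14: tail/keep ⇒ 0x8c
lane 15: tail/keep ⇒ 0xaf

vd = [64, 211, 138, 157, 88, 196, 167, 232, 220, 122, 15, 213, 90, 178, 140, 175]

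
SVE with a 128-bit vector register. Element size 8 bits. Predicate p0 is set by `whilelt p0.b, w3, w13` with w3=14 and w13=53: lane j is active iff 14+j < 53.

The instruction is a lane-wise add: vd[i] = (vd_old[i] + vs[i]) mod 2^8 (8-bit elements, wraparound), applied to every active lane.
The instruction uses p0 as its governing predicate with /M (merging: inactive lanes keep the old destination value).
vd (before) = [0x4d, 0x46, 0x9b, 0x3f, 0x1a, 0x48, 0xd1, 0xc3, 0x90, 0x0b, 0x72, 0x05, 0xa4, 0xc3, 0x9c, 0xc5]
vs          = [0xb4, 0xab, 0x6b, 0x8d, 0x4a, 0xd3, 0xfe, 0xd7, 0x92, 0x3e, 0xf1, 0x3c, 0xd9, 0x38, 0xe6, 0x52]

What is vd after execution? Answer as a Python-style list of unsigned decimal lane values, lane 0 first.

vd = [1, 241, 6, 204, 100, 27, 207, 154, 34, 73, 99, 65, 125, 251, 130, 23]

lane count: 128 div 8 = 16
p0[j] = (14+j < 53); true for j=0..15 → 16 lanes set
[0] add(0x4d,0xb4) = 0x01
[1] add(0x46,0xab) = 0xf1
[2] add(0x9b,0x6b) = 0x06
[3] add(0x3f,0x8d) = 0xcc
[4] add(0x1a,0x4a) = 0x64
[5] add(0x48,0xd3) = 0x1b
[6] add(0xd1,0xfe) = 0xcf
[7] add(0xc3,0xd7) = 0x9a
[8] add(0x90,0x92) = 0x22
[9] add(0x0b,0x3e) = 0x49
[10] add(0x72,0xf1) = 0x63
[11] add(0x05,0x3c) = 0x41
[12] add(0xa4,0xd9) = 0x7d
[13] add(0xc3,0x38) = 0xfb
[14] add(0x9c,0xe6) = 0x82
[15] add(0xc5,0x52) = 0x17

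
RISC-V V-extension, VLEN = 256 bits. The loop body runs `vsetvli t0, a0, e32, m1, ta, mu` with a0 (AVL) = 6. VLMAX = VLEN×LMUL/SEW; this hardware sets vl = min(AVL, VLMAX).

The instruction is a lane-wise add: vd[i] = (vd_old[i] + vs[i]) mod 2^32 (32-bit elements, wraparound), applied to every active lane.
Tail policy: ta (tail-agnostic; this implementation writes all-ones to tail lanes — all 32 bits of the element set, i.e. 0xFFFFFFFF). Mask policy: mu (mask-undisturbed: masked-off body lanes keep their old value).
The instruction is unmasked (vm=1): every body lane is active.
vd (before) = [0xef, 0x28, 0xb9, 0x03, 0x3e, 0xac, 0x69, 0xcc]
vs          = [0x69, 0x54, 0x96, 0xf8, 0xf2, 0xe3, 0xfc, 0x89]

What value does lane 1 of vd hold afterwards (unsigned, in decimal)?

VLMAX = VLEN×LMUL/SEW = 256×1/32 = 8
AVL=6 ≤ VLMAX=8, so vl = 6
[0] add(0xef,0x69) = 0x158
[1] add(0x28,0x54) = 0x7c
[2] add(0xb9,0x96) = 0x14f
[3] add(0x03,0xf8) = 0xfb
[4] add(0x3e,0xf2) = 0x130
[5] add(0xac,0xe3) = 0x18f
[6] tail/ones = 0xffffffff
[7] tail/ones = 0xffffffff

vd[1] = 124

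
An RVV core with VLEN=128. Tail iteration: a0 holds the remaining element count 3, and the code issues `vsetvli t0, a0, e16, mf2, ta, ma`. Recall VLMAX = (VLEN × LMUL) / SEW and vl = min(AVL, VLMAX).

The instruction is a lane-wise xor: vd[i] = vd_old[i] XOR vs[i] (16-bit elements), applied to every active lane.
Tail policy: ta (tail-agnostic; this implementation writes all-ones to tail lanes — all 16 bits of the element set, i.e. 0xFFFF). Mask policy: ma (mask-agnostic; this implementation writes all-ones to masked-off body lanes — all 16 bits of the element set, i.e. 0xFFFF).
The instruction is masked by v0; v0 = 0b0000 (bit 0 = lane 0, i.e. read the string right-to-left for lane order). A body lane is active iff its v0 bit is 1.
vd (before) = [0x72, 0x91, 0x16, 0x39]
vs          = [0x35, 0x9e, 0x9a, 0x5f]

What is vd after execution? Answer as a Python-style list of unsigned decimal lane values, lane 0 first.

VLMAX = VLEN×LMUL/SEW = 128×1/2/16 = 4
vl = min(AVL, VLMAX) = min(3, 4) = 3
lane  0: mask-off/ones ⇒ 0xffff
lane  1: mask-off/ones ⇒ 0xffff
lane  2: mask-off/ones ⇒ 0xffff
lane  3: tail/ones ⇒ 0xffff

vd = [65535, 65535, 65535, 65535]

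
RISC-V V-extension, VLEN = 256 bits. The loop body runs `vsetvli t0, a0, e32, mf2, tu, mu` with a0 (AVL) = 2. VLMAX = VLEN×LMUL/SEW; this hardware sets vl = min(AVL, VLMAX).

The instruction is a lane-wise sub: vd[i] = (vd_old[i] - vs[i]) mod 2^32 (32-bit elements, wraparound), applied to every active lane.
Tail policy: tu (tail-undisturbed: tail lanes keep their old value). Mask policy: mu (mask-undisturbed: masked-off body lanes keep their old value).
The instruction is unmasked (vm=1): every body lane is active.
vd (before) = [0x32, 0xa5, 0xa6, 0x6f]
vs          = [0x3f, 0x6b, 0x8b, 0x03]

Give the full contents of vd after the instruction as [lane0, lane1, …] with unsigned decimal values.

vd = [4294967283, 58, 166, 111]

VLMAX = (256 × 1/2) / 32 = 4 lanes
vl ← min(2, 4) = 2
vd[0] sub(0x32,0x3f) -> 0xfffffff3
vd[1] sub(0xa5,0x6b) -> 0x3a
vd[2] tail/keep -> 0xa6
vd[3] tail/keep -> 0x6f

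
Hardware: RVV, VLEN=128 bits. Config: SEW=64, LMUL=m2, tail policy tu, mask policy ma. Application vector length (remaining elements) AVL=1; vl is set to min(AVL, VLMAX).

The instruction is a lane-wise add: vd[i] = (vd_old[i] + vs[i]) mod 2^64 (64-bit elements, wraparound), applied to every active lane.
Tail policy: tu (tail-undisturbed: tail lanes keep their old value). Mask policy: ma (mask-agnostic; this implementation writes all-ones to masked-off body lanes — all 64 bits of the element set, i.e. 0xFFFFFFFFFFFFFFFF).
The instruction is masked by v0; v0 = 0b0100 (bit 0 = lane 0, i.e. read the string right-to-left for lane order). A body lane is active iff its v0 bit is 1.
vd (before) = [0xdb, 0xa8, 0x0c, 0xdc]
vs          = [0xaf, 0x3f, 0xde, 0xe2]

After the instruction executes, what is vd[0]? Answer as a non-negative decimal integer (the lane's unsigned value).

VLMAX = (128 × 2) / 64 = 4 lanes
vl ← min(1, 4) = 1
vd[0] mask-off/ones -> 0xffffffffffffffff
vd[1] tail/keep -> 0xa8
vd[2] tail/keep -> 0x0c
vd[3] tail/keep -> 0xdc

vd[0] = 18446744073709551615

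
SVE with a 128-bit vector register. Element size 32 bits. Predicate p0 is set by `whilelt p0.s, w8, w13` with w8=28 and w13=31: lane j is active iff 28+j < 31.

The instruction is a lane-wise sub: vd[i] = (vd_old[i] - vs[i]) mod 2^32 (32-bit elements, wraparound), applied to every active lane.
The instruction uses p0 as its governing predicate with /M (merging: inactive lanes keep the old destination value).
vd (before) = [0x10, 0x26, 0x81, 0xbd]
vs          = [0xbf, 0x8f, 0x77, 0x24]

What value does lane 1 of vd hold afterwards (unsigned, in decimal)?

vd[1] = 4294967191

128-bit reg / 32-bit elem → 4 lanes
active while 28+j < 31, i.e. j ∈ [0,3) capped at 4 ⇒ 3
[0] sub(0x10,0xbf) = 0xffffff51
[1] sub(0x26,0x8f) = 0xffffff97
[2] sub(0x81,0x77) = 0x0a
[3] tail/keep = 0xbd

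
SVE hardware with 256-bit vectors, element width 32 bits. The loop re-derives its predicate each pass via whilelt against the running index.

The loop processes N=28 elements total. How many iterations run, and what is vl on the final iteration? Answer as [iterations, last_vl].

[iterations, last_vl] = [4, 4]

register lanes = 256/32 = 8
iterations = ceil(28/8) = 4; final-pass vl = 4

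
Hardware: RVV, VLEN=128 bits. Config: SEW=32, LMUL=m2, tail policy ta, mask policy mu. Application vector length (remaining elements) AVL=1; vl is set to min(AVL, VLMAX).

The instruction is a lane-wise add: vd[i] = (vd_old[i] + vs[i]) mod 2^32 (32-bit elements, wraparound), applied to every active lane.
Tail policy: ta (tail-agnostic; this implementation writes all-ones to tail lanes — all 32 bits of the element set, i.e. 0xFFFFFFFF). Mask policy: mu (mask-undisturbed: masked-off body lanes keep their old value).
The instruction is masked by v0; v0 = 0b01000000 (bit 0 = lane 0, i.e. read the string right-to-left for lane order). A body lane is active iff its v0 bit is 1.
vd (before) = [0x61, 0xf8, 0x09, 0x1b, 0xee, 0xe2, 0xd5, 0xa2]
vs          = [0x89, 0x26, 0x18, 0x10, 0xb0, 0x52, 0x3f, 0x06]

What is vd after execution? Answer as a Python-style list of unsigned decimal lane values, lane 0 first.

vd = [97, 4294967295, 4294967295, 4294967295, 4294967295, 4294967295, 4294967295, 4294967295]

lanes per group: 128·2/32 = 8
vl = min(AVL, VLMAX) = min(1, 8) = 1
  i=0: mask-off/keep → 97
  i=1: tail/ones → 4294967295
  i=2: tail/ones → 4294967295
  i=3: tail/ones → 4294967295
  i=4: tail/ones → 4294967295
  i=5: tail/ones → 4294967295
  i=6: tail/ones → 4294967295
  i=7: tail/ones → 4294967295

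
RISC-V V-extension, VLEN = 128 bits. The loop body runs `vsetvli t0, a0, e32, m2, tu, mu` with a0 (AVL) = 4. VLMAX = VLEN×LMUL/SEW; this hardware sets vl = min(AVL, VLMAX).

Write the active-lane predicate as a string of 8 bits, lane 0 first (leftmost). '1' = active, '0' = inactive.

predicate = 11110000

VLMAX = VLEN×LMUL/SEW = 128×2/32 = 8
vl = min(AVL, VLMAX) = min(4, 8) = 4
bits (lane 0 leftmost): 11110000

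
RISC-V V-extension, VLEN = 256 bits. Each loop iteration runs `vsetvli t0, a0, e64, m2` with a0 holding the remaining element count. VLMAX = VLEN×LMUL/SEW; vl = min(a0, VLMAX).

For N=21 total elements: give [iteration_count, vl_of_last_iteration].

[iterations, last_vl] = [3, 5]

VLMAX = (256 × 2) / 64 = 8 lanes
N=21: ⌈21/8⌉ = 3 iters; last vl = 21 − 2×8 = 5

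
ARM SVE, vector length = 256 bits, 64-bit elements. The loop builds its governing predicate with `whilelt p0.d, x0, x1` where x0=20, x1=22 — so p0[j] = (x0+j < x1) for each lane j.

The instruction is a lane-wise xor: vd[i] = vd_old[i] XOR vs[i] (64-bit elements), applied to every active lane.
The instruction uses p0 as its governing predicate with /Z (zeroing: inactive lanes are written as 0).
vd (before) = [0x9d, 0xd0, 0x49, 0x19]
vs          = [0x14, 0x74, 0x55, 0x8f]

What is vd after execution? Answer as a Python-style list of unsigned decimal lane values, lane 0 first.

lane count: 256 div 64 = 4
whilelt: lane j active iff 20+j < 22 → j < 2 → 2 active
[0] xor(0x9d,0x14) = 0x89
[1] xor(0xd0,0x74) = 0xa4
[2] tail/zero = 0x00
[3] tail/zero = 0x00

vd = [137, 164, 0, 0]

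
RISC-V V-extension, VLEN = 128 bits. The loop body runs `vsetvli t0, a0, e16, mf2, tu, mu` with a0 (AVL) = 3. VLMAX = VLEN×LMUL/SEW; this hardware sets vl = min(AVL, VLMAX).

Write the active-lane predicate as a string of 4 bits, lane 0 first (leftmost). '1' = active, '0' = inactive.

predicate = 1110

VLMAX = (128 × 1/2) / 16 = 4 lanes
vl ← min(3, 4) = 3
bits (lane 0 leftmost): 1110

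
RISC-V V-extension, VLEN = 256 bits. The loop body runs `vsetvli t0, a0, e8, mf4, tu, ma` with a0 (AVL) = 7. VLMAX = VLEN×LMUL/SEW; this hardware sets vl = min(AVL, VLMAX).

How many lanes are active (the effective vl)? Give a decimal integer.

vl = 7

lanes per group: 256·1/4/8 = 8
AVL=7 ≤ VLMAX=8, so vl = 7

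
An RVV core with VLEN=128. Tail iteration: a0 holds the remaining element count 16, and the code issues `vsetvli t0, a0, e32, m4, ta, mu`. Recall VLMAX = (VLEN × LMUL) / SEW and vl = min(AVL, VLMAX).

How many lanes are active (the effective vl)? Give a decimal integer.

vl = 16

lanes per group: 128·4/32 = 16
vl ← min(16, 16) = 16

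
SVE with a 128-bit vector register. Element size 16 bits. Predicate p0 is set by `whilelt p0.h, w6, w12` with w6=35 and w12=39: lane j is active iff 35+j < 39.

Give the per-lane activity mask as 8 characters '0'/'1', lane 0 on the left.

register lanes = 128/16 = 8
whilelt: lane j active iff 35+j < 39 → j < 4 → 4 active
bits (lane 0 leftmost): 11110000

predicate = 11110000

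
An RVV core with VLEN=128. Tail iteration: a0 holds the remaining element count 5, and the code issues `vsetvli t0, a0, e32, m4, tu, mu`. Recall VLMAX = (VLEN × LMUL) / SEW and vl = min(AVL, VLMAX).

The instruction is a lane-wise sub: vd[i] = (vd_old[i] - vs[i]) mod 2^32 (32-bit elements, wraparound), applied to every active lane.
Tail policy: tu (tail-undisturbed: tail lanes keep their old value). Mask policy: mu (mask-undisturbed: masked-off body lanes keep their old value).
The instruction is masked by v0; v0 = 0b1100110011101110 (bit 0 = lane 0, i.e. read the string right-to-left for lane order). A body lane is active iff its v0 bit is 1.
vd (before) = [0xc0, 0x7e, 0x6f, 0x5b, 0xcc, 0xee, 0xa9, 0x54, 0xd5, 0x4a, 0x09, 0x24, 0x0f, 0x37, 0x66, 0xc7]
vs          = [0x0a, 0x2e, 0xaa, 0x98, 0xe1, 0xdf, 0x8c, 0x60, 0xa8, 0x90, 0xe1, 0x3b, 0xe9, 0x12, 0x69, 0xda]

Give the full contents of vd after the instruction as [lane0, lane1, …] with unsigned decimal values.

lanes per group: 128·4/32 = 16
vl ← min(5, 16) = 5
  i=0: mask-off/keep → 192
  i=1: sub(0x7e,0x2e) → 80
  i=2: sub(0x6f,0xaa) → 4294967237
  i=3: sub(0x5b,0x98) → 4294967235
  i=4: mask-off/keep → 204
  i=5: tail/keep → 238
  i=6: tail/keep → 169
  i=7: tail/keep → 84
  i=8: tail/keep → 213
  i=9: tail/keep → 74
  i=10: tail/keep → 9
  i=11: tail/keep → 36
  i=12: tail/keep → 15
  i=13: tail/keep → 55
  i=14: tail/keep → 102
  i=15: tail/keep → 199

vd = [192, 80, 4294967237, 4294967235, 204, 238, 169, 84, 213, 74, 9, 36, 15, 55, 102, 199]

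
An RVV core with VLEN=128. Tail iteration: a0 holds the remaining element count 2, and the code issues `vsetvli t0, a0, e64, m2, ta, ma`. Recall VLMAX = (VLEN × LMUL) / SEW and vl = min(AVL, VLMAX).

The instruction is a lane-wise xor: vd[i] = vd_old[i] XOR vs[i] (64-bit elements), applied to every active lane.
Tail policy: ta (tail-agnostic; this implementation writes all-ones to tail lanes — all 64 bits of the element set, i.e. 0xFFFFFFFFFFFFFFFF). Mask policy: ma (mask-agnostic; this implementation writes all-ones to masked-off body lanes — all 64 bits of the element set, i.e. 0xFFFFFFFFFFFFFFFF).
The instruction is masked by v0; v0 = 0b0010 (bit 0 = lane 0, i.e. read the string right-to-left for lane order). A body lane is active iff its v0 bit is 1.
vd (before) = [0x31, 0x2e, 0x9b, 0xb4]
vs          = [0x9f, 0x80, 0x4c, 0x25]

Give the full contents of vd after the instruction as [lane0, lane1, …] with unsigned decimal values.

VLMAX = VLEN×LMUL/SEW = 128×2/64 = 4
AVL=2 ≤ VLMAX=4, so vl = 2
[0] mask-off/ones = 0xffffffffffffffff
[1] xor(0x2e,0x80) = 0xae
[2] tail/ones = 0xffffffffffffffff
[3] tail/ones = 0xffffffffffffffff

vd = [18446744073709551615, 174, 18446744073709551615, 18446744073709551615]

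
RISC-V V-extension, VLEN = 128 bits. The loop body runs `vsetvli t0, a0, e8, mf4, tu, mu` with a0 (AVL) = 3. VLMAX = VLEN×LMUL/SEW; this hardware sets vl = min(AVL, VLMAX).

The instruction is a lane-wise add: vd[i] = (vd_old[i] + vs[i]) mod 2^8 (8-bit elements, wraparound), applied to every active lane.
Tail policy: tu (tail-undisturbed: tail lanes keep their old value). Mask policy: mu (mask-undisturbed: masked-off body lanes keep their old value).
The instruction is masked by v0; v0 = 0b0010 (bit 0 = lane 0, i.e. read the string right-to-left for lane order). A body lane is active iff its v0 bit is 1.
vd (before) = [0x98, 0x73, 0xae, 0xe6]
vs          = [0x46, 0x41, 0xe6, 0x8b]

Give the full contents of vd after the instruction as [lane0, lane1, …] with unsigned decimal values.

vd = [152, 180, 174, 230]

lanes per group: 128·1/4/8 = 4
vl ← min(3, 4) = 3
lane  0: mask-off/keep ⇒ 0x98
lane  1: add(0x73,0x41) ⇒ 0xb4
lane  2: mask-off/keep ⇒ 0xae
lane  3: tail/keep ⇒ 0xe6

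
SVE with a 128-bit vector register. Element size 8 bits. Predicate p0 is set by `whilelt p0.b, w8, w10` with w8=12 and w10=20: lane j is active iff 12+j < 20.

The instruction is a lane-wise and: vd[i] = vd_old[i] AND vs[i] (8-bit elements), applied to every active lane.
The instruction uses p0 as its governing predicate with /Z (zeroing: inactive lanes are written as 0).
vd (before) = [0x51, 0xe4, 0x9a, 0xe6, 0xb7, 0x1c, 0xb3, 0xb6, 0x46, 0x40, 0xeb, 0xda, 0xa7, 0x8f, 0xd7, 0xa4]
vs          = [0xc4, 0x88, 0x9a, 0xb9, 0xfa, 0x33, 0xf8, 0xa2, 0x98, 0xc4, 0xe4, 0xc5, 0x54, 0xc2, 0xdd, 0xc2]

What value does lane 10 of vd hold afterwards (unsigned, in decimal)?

vd[10] = 0

register lanes = 128/8 = 16
active while 12+j < 20, i.e. j ∈ [0,8) capped at 16 ⇒ 8
vd[0] and(0x51,0xc4) -> 0x40
vd[1] and(0xe4,0x88) -> 0x80
vd[2] and(0x9a,0x9a) -> 0x9a
vd[3] and(0xe6,0xb9) -> 0xa0
vd[4] and(0xb7,0xfa) -> 0xb2
vd[5] and(0x1c,0x33) -> 0x10
vd[6] and(0xb3,0xf8) -> 0xb0
vd[7] and(0xb6,0xa2) -> 0xa2
vd[8] tail/zero -> 0x00
vd[9] tail/zero -> 0x00
vd[10] tail/zero -> 0x00
vd[11] tail/zero -> 0x00
vd[12] tail/zero -> 0x00
vd[13] tail/zero -> 0x00
vd[14] tail/zero -> 0x00
vd[15] tail/zero -> 0x00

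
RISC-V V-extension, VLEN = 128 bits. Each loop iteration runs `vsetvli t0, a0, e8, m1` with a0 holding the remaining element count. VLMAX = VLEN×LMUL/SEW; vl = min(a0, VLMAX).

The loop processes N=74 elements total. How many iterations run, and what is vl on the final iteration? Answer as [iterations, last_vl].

VLMAX = (128 × 1) / 8 = 16 lanes
N=74: ⌈74/16⌉ = 5 iters; last vl = 74 − 4×16 = 10

[iterations, last_vl] = [5, 10]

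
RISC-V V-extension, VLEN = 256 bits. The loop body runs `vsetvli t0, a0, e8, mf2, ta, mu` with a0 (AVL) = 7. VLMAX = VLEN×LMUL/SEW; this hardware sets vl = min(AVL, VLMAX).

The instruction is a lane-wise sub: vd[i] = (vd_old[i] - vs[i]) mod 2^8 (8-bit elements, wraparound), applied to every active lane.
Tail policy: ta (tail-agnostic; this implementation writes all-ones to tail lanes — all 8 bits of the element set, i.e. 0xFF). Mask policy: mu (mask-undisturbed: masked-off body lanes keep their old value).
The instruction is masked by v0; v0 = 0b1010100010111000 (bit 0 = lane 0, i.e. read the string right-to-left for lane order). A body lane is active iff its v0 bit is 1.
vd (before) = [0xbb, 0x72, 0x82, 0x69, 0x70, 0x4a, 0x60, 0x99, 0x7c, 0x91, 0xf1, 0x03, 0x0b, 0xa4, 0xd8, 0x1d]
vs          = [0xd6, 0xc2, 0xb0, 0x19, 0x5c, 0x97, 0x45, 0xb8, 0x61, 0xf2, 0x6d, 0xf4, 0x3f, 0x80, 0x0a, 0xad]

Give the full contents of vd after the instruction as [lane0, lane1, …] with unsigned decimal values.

VLMAX = VLEN×LMUL/SEW = 256×1/2/8 = 16
AVL=7 ≤ VLMAX=16, so vl = 7
vd[0] mask-off/keep -> 0xbb
vd[1] mask-off/keep -> 0x72
vd[2] mask-off/keep -> 0x82
vd[3] sub(0x69,0x19) -> 0x50
vd[4] sub(0x70,0x5c) -> 0x14
vd[5] sub(0x4a,0x97) -> 0xb3
vd[6] mask-off/keep -> 0x60
vd[7] tail/ones -> 0xff
vd[8] tail/ones -> 0xff
vd[9] tail/ones -> 0xff
vd[10] tail/ones -> 0xff
vd[11] tail/ones -> 0xff
vd[12] tail/ones -> 0xff
vd[13] tail/ones -> 0xff
vd[14] tail/ones -> 0xff
vd[15] tail/ones -> 0xff

vd = [187, 114, 130, 80, 20, 179, 96, 255, 255, 255, 255, 255, 255, 255, 255, 255]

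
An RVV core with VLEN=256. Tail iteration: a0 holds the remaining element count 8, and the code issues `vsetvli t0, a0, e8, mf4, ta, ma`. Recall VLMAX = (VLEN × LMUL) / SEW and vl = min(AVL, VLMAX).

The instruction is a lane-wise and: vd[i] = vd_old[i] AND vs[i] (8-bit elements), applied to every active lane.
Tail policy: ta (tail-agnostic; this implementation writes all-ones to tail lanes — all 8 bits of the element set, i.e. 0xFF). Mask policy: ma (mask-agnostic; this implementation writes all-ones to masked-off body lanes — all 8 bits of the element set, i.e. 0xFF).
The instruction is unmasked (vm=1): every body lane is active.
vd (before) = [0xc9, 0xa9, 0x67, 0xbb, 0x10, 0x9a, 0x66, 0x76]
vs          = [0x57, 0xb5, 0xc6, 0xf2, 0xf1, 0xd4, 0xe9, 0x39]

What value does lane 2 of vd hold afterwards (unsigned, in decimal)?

VLMAX = VLEN×LMUL/SEW = 256×1/4/8 = 8
AVL=8 ≤ VLMAX=8, so vl = 8
vd[0] and(0xc9,0x57) -> 0x41
vd[1] and(0xa9,0xb5) -> 0xa1
vd[2] and(0x67,0xc6) -> 0x46
vd[3] and(0xbb,0xf2) -> 0xb2
vd[4] and(0x10,0xf1) -> 0x10
vd[5] and(0x9a,0xd4) -> 0x90
vd[6] and(0x66,0xe9) -> 0x60
vd[7] and(0x76,0x39) -> 0x30

vd[2] = 70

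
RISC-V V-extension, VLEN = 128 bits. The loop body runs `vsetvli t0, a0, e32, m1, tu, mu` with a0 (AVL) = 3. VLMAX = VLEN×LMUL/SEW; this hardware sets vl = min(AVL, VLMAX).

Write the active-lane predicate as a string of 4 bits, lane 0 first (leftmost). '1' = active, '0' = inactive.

VLMAX = VLEN×LMUL/SEW = 128×1/32 = 4
vl = min(AVL, VLMAX) = min(3, 4) = 3
bits (lane 0 leftmost): 1110

predicate = 1110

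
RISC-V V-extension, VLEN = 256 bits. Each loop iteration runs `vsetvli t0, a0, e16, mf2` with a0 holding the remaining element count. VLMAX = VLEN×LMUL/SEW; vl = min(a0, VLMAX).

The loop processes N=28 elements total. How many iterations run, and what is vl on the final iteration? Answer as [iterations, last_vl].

[iterations, last_vl] = [4, 4]

lanes per group: 256·1/2/16 = 8
iterations = ceil(28/8) = 4; final-pass vl = 4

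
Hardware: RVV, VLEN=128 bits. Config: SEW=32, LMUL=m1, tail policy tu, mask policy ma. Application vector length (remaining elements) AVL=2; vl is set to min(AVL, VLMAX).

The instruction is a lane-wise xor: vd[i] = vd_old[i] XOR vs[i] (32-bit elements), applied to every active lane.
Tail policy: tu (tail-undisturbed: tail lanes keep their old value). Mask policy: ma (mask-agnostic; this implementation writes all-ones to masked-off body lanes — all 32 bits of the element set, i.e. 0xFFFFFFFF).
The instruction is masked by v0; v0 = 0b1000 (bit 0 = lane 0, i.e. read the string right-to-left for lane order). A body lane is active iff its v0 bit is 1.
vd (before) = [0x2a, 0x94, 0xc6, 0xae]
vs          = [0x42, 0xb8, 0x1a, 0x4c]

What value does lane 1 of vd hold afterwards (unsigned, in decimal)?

VLMAX = (128 × 1) / 32 = 4 lanes
AVL=2 ≤ VLMAX=4, so vl = 2
[0] mask-off/ones = 0xffffffff
[1] mask-off/ones = 0xffffffff
[2] tail/keep = 0xc6
[3] tail/keep = 0xae

vd[1] = 4294967295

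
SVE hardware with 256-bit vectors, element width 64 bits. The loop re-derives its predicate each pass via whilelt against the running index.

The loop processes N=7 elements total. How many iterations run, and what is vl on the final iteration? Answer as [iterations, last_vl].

register lanes = 256/64 = 4
N=7: ⌈7/4⌉ = 2 iters; last vl = 7 − 1×4 = 3

[iterations, last_vl] = [2, 3]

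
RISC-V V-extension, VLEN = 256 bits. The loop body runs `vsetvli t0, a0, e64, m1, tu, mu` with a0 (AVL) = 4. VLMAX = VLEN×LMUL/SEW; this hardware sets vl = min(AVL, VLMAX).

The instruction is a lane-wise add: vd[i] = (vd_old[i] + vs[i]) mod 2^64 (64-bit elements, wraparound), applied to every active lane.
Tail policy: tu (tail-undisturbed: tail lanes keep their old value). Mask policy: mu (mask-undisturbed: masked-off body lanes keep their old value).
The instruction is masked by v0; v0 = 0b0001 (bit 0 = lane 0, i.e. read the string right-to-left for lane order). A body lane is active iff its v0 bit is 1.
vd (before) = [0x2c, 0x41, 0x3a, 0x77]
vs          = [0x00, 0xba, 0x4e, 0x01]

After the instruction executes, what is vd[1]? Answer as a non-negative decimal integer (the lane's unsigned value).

vd[1] = 65

VLMAX = (256 × 1) / 64 = 4 lanes
AVL=4 ≤ VLMAX=4, so vl = 4
  i=0: add(0x2c,0x00) → 44
  i=1: mask-off/keep → 65
  i=2: mask-off/keep → 58
  i=3: mask-off/keep → 119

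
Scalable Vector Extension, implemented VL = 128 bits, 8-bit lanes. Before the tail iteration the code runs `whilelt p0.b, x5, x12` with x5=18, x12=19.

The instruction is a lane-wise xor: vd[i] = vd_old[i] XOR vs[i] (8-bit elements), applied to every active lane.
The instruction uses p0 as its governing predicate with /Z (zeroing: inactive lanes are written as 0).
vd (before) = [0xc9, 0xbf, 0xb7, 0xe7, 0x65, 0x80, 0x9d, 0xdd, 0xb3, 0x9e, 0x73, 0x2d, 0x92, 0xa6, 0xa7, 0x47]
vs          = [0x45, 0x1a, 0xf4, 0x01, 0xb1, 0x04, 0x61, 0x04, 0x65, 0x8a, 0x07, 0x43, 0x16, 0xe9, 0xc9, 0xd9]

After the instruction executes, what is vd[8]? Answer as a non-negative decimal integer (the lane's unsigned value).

register lanes = 128/8 = 16
active while 18+j < 19, i.e. j ∈ [0,1) capped at 16 ⇒ 1
  i=0: xor(0xc9,0x45) → 140
  i=1: tail/zero → 0
  i=2: tail/zero → 0
  i=3: tail/zero → 0
  i=4: tail/zero → 0
  i=5: tail/zero → 0
  i=6: tail/zero → 0
  i=7: tail/zero → 0
  i=8: tail/zero → 0
  i=9: tail/zero → 0
  i=10: tail/zero → 0
  i=11: tail/zero → 0
  i=12: tail/zero → 0
  i=13: tail/zero → 0
  i=14: tail/zero → 0
  i=15: tail/zero → 0

vd[8] = 0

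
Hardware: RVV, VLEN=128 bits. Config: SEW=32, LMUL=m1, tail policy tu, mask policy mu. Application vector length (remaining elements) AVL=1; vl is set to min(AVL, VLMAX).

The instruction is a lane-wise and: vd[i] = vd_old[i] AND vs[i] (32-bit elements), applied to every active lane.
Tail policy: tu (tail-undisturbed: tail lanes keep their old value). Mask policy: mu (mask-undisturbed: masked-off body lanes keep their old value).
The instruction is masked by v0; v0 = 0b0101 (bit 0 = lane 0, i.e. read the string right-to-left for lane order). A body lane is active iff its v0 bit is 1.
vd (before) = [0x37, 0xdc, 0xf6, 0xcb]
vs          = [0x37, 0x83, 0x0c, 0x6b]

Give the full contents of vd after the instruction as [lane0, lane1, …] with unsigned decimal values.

vd = [55, 220, 246, 203]

VLMAX = VLEN×LMUL/SEW = 128×1/32 = 4
vl ← min(1, 4) = 1
vd[0] and(0x37,0x37) -> 0x37
vd[1] tail/keep -> 0xdc
vd[2] tail/keep -> 0xf6
vd[3] tail/keep -> 0xcb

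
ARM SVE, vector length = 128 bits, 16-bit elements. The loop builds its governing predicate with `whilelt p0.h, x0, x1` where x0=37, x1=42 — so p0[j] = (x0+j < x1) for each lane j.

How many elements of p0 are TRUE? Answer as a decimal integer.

vl = 5

lane count: 128 div 16 = 8
active while 37+j < 42, i.e. j ∈ [0,5) capped at 8 ⇒ 5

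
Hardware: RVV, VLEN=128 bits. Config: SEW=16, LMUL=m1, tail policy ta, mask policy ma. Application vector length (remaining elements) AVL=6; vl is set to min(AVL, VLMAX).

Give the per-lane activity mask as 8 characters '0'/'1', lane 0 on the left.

predicate = 11111100

VLMAX = (128 × 1) / 16 = 8 lanes
vl ← min(6, 8) = 6
bits (lane 0 leftmost): 11111100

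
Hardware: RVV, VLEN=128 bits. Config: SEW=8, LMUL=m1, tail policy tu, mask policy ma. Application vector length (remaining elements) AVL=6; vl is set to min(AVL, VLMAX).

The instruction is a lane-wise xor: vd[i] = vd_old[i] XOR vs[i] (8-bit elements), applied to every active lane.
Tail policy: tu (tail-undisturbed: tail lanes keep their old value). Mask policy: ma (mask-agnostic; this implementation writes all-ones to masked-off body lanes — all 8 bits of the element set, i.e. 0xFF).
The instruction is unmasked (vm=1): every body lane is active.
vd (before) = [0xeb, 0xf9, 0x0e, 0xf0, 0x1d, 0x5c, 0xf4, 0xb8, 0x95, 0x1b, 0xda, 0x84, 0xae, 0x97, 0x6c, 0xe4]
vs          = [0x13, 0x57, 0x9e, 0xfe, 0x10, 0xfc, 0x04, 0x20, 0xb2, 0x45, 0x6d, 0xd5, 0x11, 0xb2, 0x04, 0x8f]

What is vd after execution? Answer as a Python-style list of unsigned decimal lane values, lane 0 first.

VLMAX = (128 × 1) / 8 = 16 lanes
vl = min(AVL, VLMAX) = min(6, 16) = 6
[0] xor(0xeb,0x13) = 0xf8
[1] xor(0xf9,0x57) = 0xae
[2] xor(0x0e,0x9e) = 0x90
[3] xor(0xf0,0xfe) = 0x0e
[4] xor(0x1d,0x10) = 0x0d
[5] xor(0x5c,0xfc) = 0xa0
[6] tail/keep = 0xf4
[7] tail/keep = 0xb8
[8] tail/keep = 0x95
[9] tail/keep = 0x1b
[10] tail/keep = 0xda
[11] tail/keep = 0x84
[12] tail/keep = 0xae
[13] tail/keep = 0x97
[14] tail/keep = 0x6c
[15] tail/keep = 0xe4

vd = [248, 174, 144, 14, 13, 160, 244, 184, 149, 27, 218, 132, 174, 151, 108, 228]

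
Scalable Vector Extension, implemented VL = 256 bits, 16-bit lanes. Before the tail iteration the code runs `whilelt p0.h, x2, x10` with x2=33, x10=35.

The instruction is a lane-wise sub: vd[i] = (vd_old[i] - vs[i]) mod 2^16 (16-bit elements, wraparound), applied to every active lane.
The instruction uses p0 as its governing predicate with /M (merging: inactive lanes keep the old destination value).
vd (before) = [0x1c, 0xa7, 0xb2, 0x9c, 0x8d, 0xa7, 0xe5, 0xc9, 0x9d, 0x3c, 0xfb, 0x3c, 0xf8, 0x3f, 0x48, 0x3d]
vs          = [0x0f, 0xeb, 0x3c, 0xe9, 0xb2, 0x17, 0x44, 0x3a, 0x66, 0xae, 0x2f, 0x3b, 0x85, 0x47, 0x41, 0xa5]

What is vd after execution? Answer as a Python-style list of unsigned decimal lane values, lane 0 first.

vd = [13, 65468, 178, 156, 141, 167, 229, 201, 157, 60, 251, 60, 248, 63, 72, 61]

register lanes = 256/16 = 16
active while 33+j < 35, i.e. j ∈ [0,2) capped at 16 ⇒ 2
lane  0: sub(0x1c,0x0f) ⇒ 0x0d
lane  1: sub(0xa7,0xeb) ⇒ 0xffbc
lane  2: tail/keep ⇒ 0xb2
lane  3: tail/keep ⇒ 0x9c
lane  4: tail/keep ⇒ 0x8d
lane  5: tail/keep ⇒ 0xa7
lane  6: tail/keep ⇒ 0xe5
lane  7: tail/keep ⇒ 0xc9
lane  8: tail/keep ⇒ 0x9d
lane  9: tail/keep ⇒ 0x3c
lane 10: tail/keep ⇒ 0xfb
lane 11: tail/keep ⇒ 0x3c
lane 12: tail/keep ⇒ 0xf8
lane 13: tail/keep ⇒ 0x3f
lane 14: tail/keep ⇒ 0x48
lane 15: tail/keep ⇒ 0x3d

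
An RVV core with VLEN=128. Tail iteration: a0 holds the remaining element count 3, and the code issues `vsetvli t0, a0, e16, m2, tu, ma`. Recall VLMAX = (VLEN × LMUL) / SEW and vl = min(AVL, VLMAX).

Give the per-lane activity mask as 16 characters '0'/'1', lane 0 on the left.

VLMAX = (128 × 2) / 16 = 16 lanes
vl ← min(3, 16) = 3
bits (lane 0 leftmost): 1110000000000000

predicate = 1110000000000000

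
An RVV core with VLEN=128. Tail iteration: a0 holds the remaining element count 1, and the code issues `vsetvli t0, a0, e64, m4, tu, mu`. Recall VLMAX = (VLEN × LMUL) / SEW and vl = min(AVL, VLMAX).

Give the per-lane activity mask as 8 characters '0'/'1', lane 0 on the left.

predicate = 10000000

VLMAX = VLEN×LMUL/SEW = 128×4/64 = 8
AVL=1 ≤ VLMAX=8, so vl = 1
bits (lane 0 leftmost): 10000000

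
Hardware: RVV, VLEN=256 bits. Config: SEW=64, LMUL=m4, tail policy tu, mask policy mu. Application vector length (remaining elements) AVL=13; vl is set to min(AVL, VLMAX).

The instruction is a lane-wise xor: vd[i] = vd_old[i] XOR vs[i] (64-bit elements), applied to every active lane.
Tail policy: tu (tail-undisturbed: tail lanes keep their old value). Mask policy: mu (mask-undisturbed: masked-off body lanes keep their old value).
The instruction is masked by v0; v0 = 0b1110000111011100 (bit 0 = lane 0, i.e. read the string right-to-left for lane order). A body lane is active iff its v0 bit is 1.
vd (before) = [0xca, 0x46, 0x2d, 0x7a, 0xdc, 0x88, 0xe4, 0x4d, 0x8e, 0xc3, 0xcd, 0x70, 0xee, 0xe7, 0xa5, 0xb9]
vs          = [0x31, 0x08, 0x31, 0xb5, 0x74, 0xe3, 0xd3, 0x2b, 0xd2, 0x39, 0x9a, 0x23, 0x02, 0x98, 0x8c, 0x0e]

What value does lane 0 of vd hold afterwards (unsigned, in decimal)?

vd[0] = 202

lanes per group: 256·4/64 = 16
vl = min(AVL, VLMAX) = min(13, 16) = 13
lane  0: mask-off/keep ⇒ 0xca
lane  1: mask-off/keep ⇒ 0x46
lane  2: xor(0x2d,0x31) ⇒ 0x1c
lane  3: xor(0x7a,0xb5) ⇒ 0xcf
lane  4: xor(0xdc,0x74) ⇒ 0xa8
lane  5: mask-off/keep ⇒ 0x88
lane  6: xor(0xe4,0xd3) ⇒ 0x37
lane  7: xor(0x4d,0x2b) ⇒ 0x66
lane  8: xor(0x8e,0xd2) ⇒ 0x5c
lane  9: mask-off/keep ⇒ 0xc3
lane 10: mask-off/keep ⇒ 0xcd
lane 11: mask-off/keep ⇒ 0x70
lane 12: mask-off/keep ⇒ 0xee
lane 13: tail/keep ⇒ 0xe7
lane 14: tail/keep ⇒ 0xa5
lane 15: tail/keep ⇒ 0xb9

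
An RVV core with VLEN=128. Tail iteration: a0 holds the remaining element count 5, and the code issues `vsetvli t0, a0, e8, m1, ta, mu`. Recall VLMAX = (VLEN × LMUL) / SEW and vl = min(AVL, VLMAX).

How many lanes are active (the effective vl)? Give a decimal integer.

lanes per group: 128·1/8 = 16
vl ← min(5, 16) = 5

vl = 5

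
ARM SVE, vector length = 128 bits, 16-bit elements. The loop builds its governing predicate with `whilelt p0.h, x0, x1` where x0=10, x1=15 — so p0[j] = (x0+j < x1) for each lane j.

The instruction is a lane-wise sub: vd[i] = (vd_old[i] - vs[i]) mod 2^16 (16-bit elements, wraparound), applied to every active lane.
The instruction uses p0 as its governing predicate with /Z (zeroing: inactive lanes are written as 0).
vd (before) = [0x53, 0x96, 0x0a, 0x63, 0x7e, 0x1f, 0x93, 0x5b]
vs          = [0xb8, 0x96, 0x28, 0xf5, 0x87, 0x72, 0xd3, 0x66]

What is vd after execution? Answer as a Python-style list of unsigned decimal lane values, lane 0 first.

vd = [65435, 0, 65506, 65390, 65527, 0, 0, 0]

128-bit reg / 16-bit elem → 8 lanes
p0[j] = (10+j < 15); true for j=0..4 → 5 lanes set
  i=0: sub(0x53,0xb8) → 65435
  i=1: sub(0x96,0x96) → 0
  i=2: sub(0x0a,0x28) → 65506
  i=3: sub(0x63,0xf5) → 65390
  i=4: sub(0x7e,0x87) → 65527
  i=5: tail/zero → 0
  i=6: tail/zero → 0
  i=7: tail/zero → 0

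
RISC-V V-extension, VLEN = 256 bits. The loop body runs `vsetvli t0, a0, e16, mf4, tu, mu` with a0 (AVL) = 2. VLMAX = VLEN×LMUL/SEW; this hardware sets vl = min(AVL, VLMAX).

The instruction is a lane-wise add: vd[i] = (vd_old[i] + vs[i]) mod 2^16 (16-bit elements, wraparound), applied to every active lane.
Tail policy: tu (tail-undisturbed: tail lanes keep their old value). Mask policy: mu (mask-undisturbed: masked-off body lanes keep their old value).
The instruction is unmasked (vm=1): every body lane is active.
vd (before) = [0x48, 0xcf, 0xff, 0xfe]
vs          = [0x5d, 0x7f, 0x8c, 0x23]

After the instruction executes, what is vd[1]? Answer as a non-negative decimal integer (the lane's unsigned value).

VLMAX = (256 × 1/4) / 16 = 4 lanes
vl ← min(2, 4) = 2
lane  0: add(0x48,0x5d) ⇒ 0xa5
lane  1: add(0xcf,0x7f) ⇒ 0x14e
lane  2: tail/keep ⇒ 0xff
lane  3: tail/keep ⇒ 0xfe

vd[1] = 334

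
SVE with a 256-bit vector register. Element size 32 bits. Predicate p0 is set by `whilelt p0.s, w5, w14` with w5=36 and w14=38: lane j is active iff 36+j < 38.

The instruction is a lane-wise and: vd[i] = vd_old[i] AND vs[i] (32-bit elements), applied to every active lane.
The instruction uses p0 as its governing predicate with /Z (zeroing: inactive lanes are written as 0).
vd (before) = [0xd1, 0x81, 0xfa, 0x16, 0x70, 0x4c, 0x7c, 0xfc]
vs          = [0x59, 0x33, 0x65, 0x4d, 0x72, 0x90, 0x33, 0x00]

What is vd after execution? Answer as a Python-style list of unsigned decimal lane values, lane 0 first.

lane count: 256 div 32 = 8
active while 36+j < 38, i.e. j ∈ [0,2) capped at 8 ⇒ 2
vd[0] and(0xd1,0x59) -> 0x51
vd[1] and(0x81,0x33) -> 0x01
vd[2] tail/zero -> 0x00
vd[3] tail/zero -> 0x00
vd[4] tail/zero -> 0x00
vd[5] tail/zero -> 0x00
vd[6] tail/zero -> 0x00
vd[7] tail/zero -> 0x00

vd = [81, 1, 0, 0, 0, 0, 0, 0]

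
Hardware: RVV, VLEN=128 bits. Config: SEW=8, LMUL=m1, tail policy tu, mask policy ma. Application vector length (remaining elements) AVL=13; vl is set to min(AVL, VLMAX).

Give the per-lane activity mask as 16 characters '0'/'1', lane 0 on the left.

predicate = 1111111111111000

VLMAX = (128 × 1) / 8 = 16 lanes
AVL=13 ≤ VLMAX=16, so vl = 13
bits (lane 0 leftmost): 1111111111111000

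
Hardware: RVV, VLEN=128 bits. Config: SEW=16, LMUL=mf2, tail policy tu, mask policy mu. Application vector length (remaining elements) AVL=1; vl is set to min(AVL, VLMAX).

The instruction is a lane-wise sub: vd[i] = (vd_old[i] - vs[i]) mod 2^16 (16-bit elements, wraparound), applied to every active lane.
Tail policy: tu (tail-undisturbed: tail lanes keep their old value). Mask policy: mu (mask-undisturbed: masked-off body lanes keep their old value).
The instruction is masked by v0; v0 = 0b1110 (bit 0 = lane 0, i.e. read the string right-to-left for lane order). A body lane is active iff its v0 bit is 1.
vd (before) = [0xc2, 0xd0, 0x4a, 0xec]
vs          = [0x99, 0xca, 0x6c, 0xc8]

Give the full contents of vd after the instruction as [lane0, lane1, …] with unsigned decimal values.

lanes per group: 128·1/2/16 = 4
vl ← min(1, 4) = 1
lane  0: mask-off/keep ⇒ 0xc2
lane  1: tail/keep ⇒ 0xd0
lane  2: tail/keep ⇒ 0x4a
lane  3: tail/keep ⇒ 0xec

vd = [194, 208, 74, 236]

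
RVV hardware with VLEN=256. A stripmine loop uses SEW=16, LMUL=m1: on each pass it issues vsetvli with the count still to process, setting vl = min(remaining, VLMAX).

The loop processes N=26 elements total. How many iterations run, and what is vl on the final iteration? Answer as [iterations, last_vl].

lanes per group: 256·1/16 = 16
N=26: ⌈26/16⌉ = 2 iters; last vl = 26 − 1×16 = 10

[iterations, last_vl] = [2, 10]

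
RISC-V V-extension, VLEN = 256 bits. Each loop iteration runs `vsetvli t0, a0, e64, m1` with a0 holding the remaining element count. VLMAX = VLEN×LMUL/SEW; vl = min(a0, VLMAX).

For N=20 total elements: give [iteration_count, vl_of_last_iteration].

[iterations, last_vl] = [5, 4]

VLMAX = VLEN×LMUL/SEW = 256×1/64 = 4
iterations = ceil(20/4) = 5; final-pass vl = 4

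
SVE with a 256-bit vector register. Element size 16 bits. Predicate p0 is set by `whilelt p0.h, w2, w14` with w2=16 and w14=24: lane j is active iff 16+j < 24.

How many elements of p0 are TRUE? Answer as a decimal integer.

256-bit reg / 16-bit elem → 16 lanes
p0[j] = (16+j < 24); true for j=0..7 → 8 lanes set

vl = 8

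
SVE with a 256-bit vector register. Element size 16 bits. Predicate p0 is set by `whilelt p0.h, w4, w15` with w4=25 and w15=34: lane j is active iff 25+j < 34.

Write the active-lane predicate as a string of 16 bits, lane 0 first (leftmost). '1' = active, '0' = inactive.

register lanes = 256/16 = 16
active while 25+j < 34, i.e. j ∈ [0,9) capped at 16 ⇒ 9
bits (lane 0 leftmost): 1111111110000000

predicate = 1111111110000000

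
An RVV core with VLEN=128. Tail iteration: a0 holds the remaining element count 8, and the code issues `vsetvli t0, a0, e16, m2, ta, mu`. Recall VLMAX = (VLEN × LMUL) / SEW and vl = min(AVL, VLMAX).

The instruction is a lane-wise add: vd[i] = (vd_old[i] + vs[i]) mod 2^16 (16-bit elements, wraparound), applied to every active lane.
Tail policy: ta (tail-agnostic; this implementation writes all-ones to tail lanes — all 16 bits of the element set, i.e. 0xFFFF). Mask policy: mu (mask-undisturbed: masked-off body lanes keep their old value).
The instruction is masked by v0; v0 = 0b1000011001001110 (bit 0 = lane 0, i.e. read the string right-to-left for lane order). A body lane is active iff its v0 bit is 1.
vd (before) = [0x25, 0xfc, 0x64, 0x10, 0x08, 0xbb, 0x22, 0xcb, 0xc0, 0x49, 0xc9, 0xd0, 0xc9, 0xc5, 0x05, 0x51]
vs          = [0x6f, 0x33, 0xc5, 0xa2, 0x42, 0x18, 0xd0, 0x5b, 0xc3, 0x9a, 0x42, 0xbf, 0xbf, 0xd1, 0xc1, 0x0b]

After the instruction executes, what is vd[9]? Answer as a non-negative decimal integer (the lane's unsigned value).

VLMAX = (128 × 2) / 16 = 16 lanes
vl = min(AVL, VLMAX) = min(8, 16) = 8
[0] mask-off/keep = 0x25
[1] add(0xfc,0x33) = 0x12f
[2] add(0x64,0xc5) = 0x129
[3] add(0x10,0xa2) = 0xb2
[4] mask-off/keep = 0x08
[5] mask-off/keep = 0xbb
[6] add(0x22,0xd0) = 0xf2
[7] mask-off/keep = 0xcb
[8] tail/ones = 0xffff
[9] tail/ones = 0xffff
[10] tail/ones = 0xffff
[11] tail/ones = 0xffff
[12] tail/ones = 0xffff
[13] tail/ones = 0xffff
[14] tail/ones = 0xffff
[15] tail/ones = 0xffff

vd[9] = 65535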